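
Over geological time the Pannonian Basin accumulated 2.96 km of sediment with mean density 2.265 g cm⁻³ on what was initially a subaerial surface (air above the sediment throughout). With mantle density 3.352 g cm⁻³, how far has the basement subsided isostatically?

2 km

Subaerial load: s = t ρ_sed / ρ_m = 2.96 km × 2.265/3.352 = 2 km.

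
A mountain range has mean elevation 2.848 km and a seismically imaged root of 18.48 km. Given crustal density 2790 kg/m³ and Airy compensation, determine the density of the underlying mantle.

Airy balance: ρ_c h = (ρ_m − ρ_c) r → ρ_m = ρ_c (1 + h/r).
ρ_m = 2790 × (1 + 2.848 km/18.48 km) = 3220 kg/m³.

3220 kg/m³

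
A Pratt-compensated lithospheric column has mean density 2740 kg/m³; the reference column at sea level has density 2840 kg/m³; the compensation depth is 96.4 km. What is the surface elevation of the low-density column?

ρ_ref D = ρ (D + h) → h = D (ρ_ref − ρ)/ρ.
h = 96.4 km × (2840 − 2740)/2740 = 3.52 km.

3.52 km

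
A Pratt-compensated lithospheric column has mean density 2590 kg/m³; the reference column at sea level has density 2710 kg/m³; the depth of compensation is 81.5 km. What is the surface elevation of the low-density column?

ρ_ref D = ρ (D + h) → h = D (ρ_ref − ρ)/ρ.
h = 81.5 km × (2710 − 2590)/2590 = 3.78 km.

3.78 km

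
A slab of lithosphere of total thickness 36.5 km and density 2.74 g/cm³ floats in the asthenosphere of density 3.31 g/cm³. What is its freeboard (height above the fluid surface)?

Floating equilibrium: submerged depth d = t ρ_obj/ρ_fluid = 36.5 km × 2.74/3.31 = 30.21 km.
Freeboard = t − d = 36.5 km − 30.21 km = 6.29 km.

6.29 km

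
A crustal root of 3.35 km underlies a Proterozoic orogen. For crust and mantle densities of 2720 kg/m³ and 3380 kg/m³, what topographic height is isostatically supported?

For local isostatic compensation: ρ_c h = (ρ_m − ρ_c) r.
h = r (ρ_m − ρ_c) / ρ_c = 3.35 km × (3380 − 2720) / 2720 = 0.813 km.

0.813 km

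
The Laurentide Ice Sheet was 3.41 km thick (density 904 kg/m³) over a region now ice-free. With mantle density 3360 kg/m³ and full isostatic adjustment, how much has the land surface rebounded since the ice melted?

0.917 km

Removing the load lets mantle flow back in; uplift u satisfies ρ_ice t = ρ_m u.
u = t ρ_ice/ρ_m = 3.41 km × 904/3360 = 0.917 km.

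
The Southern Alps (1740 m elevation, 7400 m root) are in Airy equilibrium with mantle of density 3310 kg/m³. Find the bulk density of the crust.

2680 kg/m³

ρ_c h = (ρ_m − ρ_c) r → ρ_c (h + r) = ρ_m r → ρ_c = ρ_m r / (h + r).
ρ_c = 3310 × 7400 m / (1740 m + 7400 m) = 2680 kg/m³.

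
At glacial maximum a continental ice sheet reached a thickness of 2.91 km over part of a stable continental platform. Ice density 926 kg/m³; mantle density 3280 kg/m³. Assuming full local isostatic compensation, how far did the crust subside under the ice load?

Isostatic balance requires: the ice load ρ_ice t is balanced by mantle displaced below, ρ_m s.
s = t ρ_ice / ρ_m = 2.91 km × 926/3280 = 0.822 km.

0.822 km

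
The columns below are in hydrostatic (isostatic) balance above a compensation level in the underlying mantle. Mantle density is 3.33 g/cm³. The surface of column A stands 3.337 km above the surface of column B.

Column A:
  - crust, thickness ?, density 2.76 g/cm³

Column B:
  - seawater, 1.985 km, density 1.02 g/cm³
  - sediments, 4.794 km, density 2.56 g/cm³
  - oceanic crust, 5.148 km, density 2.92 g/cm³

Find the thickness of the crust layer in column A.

Take the compensation level at the base of the deeper column (depth z_c below the surface of column A) and equate Σ ρ_i t_i down to z_c; mantle fills any gap and the z_c terms cancel.
Column A: x×2.76 + (z_c − 0 − x)×3.33
Column B: 3.337×0 + 1.985×1.02 + 4.794×2.56 + 5.148×2.92 + (z_c − 3.337 − 11.927)×3.33
The z_c×3.33 term appears on both sides and cancels. Collect the known terms of each column as K = Σ(ρt)_known − 3.33 × (depth of known layers): K_A = 0 − 3.33×0 = 0; K_B = 29.3295 − 3.33×(3.337 + 11.927) = −21.49962.
Balance: K_A − x×(3.33 − 2.76) = K_B, so x = (K_A − K_B)/(3.33 − 2.76) = 21.4996/0.57 = 37.7 km.

37.7 km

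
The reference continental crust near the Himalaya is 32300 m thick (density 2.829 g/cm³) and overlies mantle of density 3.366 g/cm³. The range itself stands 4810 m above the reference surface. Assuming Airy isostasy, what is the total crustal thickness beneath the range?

62400 m

Root depth r = h ρ_c / (ρ_m − ρ_c) = 4810 m × 2.829 / 0.537 = 25340 m.
Total thickness = T + h + r = 32300 m + 4810 m + 25340 m = 62400 m.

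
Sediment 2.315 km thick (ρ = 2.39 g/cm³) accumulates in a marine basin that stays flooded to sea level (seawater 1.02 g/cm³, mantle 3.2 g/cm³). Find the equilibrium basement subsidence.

Submarine loading: the sediment displaces seawater, and the subsidence is in turn flooded, so s (ρ_m − ρ_w) = t (ρ_sed − ρ_w).
s = 2.315 km × (2.39 − 1.02) / (3.2 − 1.02) = 1.45 km.

1.45 km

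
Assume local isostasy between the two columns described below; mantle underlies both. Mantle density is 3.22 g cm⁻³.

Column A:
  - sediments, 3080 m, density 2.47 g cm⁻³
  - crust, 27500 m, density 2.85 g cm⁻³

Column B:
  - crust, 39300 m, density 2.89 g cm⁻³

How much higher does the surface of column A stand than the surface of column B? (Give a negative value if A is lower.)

For any compensation level in the mantle, the mantle terms cancel and isostasy reduces to e = (Σt_A − Σt_B) − (Σ(ρt)_A − Σ(ρt)_B) / ρ_m.
Σt_A = 30580 m; Σt_B = 39300 m; Σ(ρt)_A = 85982.6; Σ(ρt)_B = 113577 (in m·g cm⁻³).
e = (30580 − 39300) − (85982.6 − 113577) / 3.22 = −150 m.

−150 m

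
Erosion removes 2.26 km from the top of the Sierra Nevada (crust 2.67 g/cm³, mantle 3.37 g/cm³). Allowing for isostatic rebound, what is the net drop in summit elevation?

Rebound u = e ρ_c/ρ_m = 2.26 km × 2.67/3.37 = 1.791 km.
Net surface drop = e − u = 2.26 km − 1.791 km = e (ρ_m − ρ_c)/ρ_m = 0.469 km.

0.469 km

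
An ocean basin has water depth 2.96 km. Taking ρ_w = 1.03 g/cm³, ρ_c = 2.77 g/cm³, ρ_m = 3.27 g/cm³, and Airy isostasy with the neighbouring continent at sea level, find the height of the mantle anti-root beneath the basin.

10.3 km

Equating mass per unit area of the two columns: replacing crust with seawater at the top is compensated by replacing crust with mantle at the base: d (ρ_c − ρ_w) = a (ρ_m − ρ_c).
a = d (ρ_c − ρ_w)/(ρ_m − ρ_c) = 2.96 km × 1.74/0.5 = 10.3 km.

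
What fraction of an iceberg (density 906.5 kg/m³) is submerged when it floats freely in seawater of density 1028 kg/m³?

88.2%

Submerged fraction = ρ_obj/ρ_fluid = 906.5/1028 = 88.2%.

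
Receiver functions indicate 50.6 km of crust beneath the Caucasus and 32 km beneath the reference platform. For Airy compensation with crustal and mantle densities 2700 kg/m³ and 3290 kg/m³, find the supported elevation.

Excess crust Δ = 50.6 km − 32 km = 18.6 km, split between elevation h and root r with h + r = Δ.
Airy balance ρ_c h = (ρ_m − ρ_c) r gives r = h ρ_c/(ρ_m − ρ_c), so h (1 + ρ_c/(ρ_m − ρ_c)) = Δ, i.e. h = Δ (ρ_m − ρ_c)/ρ_m.
h = 18.6 km × 590/3290 = 3.34 km.

3.34 km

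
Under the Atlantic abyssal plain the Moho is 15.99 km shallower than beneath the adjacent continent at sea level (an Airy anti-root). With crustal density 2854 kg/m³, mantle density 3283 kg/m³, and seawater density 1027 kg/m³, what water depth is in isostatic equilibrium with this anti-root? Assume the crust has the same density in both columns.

Replacing a thickness d of crust by seawater at the top must be balanced by replacing crust with mantle at the base: d (ρ_c − ρ_w) = a (ρ_m − ρ_c).
d = a (ρ_m − ρ_c)/(ρ_c − ρ_w) = 15.99 km × 429/1827 = 3.75 km.

3.75 km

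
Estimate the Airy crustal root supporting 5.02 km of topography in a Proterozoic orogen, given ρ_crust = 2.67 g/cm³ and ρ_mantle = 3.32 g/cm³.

20.6 km

For local isostatic compensation: the weight of the topography is balanced by the buoyancy of the root, ρ_c h = (ρ_m − ρ_c) r.
r = h · ρ_c / (ρ_m − ρ_c) = 5.02 km × 2.67 / (3.32 − 2.67) = 20.6 km.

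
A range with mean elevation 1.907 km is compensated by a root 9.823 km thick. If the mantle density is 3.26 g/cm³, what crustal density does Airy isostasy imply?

ρ_c h = (ρ_m − ρ_c) r → ρ_c (h + r) = ρ_m r → ρ_c = ρ_m r / (h + r).
ρ_c = 3.26 × 9.823 km / (1.907 km + 9.823 km) = 2.73 g/cm³.

2.73 g/cm³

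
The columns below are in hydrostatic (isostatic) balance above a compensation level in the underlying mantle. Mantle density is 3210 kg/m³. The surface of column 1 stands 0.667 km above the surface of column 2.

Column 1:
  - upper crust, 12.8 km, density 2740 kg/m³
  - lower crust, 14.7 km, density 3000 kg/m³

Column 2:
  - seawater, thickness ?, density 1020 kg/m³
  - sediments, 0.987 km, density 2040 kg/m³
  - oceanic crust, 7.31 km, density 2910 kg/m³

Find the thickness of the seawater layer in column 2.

1.65 km

Take the compensation level at the base of the deeper column (depth z_c below the surface of column 1) and equate Σ ρ_i t_i down to z_c; mantle fills any gap and the z_c terms cancel.
Column 1: 12.8×2740 + 14.7×3000 + (z_c − 27.5)×3210
Column 2: 0.667×0 + x×1020 + 0.987×2040 + 7.31×2910 + (z_c − 0.667 − 8.297 − x)×3210
The z_c×3210 term appears on both sides and cancels. Collect the known terms of each column as K = Σ(ρt)_known − 3210 × (depth of known layers): K_1 = 79172 − 3210×27.5 = −9103; K_2 = 23285.58 − 3210×(0.667 + 8.297) = −5488.86.
Balance: K_1 = K_2 − x×(3210 − 1020), so x = (K_2 − K_1)/(3210 − 1020) = 3614.14/2190 = 1.65 km.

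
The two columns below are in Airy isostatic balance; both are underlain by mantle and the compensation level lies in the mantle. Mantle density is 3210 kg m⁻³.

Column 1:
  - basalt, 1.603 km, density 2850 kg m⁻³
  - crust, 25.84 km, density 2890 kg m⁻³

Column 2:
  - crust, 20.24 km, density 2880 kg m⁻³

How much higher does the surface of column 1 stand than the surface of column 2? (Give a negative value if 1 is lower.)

For any compensation level in the mantle, the mantle terms cancel and isostasy reduces to e = (Σt_1 − Σt_2) − (Σ(ρt)_1 − Σ(ρt)_2) / ρ_m.
Σt_1 = 27.443 km; Σt_2 = 20.24 km; Σ(ρt)_1 = 79246.15; Σ(ρt)_2 = 58291.2 (in km·kg m⁻³).
e = (27.443 − 20.24) − (79246.15 − 58291.2) / 3210 = 0.675 km.

0.675 km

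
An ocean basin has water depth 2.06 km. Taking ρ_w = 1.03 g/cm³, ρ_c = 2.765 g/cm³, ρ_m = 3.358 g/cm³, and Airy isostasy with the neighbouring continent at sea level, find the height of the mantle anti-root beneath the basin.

6.03 km

Balancing pressure at the compensation depth: replacing crust with seawater at the top is compensated by replacing crust with mantle at the base: d (ρ_c − ρ_w) = a (ρ_m − ρ_c).
a = d (ρ_c − ρ_w)/(ρ_m − ρ_c) = 2.06 km × 1.735/0.593 = 6.03 km.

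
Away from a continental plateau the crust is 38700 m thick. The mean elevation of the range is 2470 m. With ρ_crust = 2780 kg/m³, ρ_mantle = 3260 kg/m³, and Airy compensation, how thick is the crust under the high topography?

Root depth r = h ρ_c / (ρ_m − ρ_c) = 2470 m × 2780 / 480 = 14310 m.
Total thickness = T + h + r = 38700 m + 2470 m + 14310 m = 55500 m.

55500 m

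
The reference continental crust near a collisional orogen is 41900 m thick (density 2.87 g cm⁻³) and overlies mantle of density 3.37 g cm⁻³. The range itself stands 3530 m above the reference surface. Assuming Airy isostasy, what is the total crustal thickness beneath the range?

Root depth r = h ρ_c / (ρ_m − ρ_c) = 3530 m × 2.87 / 0.5 = 20260 m.
Total thickness = T + h + r = 41900 m + 3530 m + 20260 m = 65700 m.

65700 m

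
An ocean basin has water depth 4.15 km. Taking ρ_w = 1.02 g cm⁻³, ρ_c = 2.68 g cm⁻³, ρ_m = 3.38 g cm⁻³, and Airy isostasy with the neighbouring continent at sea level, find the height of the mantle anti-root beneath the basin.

By Archimedes' principle applied to the lithosphere: replacing crust with seawater at the top is compensated by replacing crust with mantle at the base: d (ρ_c − ρ_w) = a (ρ_m − ρ_c).
a = d (ρ_c − ρ_w)/(ρ_m − ρ_c) = 4.15 km × 1.66/0.7 = 9.84 km.

9.84 km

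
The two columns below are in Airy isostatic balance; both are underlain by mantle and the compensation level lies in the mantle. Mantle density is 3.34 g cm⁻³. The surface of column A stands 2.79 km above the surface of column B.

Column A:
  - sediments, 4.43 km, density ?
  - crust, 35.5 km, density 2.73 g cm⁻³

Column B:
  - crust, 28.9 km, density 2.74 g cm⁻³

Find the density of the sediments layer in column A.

Take the compensation level at the base of the deeper column (depth z_c below the surface of column A) and equate Σ ρ_i t_i down to z_c; mantle fills any gap and the z_c terms cancel.
Column A: 4.43×ρ + 35.5×2.73 + (z_c − 39.93)×3.34
Column B: 2.79×0 + 28.9×2.74 + (z_c − 2.79 − 28.9)×3.34
The z_c×3.34 term appears on both sides and cancels. Collect the known terms of each column as K = Σ(ρt)_known − 3.34 × (depth of known layers): K_A = 96.915 − 3.34×39.93 = −36.4512; K_B = 79.186 − 3.34×(2.79 + 28.9) = −26.6586.
Balance: K_A + 4.43×ρ = K_B, so ρ = (K_B − K_A)/4.43 = 9.7926/4.43 = 2.21 g cm⁻³.

2.21 g cm⁻³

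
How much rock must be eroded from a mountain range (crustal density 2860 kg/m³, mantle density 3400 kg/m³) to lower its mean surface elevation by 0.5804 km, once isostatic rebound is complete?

3.65 km

Net drop Δ = e − u = e − e ρ_c/ρ_m = e (ρ_m − ρ_c)/ρ_m.
e = Δ ρ_m/(ρ_m − ρ_c) = 0.5804 km × 3400/540 = 3.65 km.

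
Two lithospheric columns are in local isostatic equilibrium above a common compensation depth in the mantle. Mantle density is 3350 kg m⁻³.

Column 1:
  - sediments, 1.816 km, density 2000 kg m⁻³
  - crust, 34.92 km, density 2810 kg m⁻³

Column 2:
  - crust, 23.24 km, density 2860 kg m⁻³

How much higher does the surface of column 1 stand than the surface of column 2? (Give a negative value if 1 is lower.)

2.96 km

For any compensation level in the mantle, the mantle terms cancel and isostasy reduces to e = (Σt_1 − Σt_2) − (Σ(ρt)_1 − Σ(ρt)_2) / ρ_m.
Σt_1 = 36.736 km; Σt_2 = 23.24 km; Σ(ρt)_1 = 101757.2; Σ(ρt)_2 = 66466.4 (in km·kg m⁻³).
e = (36.736 − 23.24) − (101757.2 − 66466.4) / 3350 = 2.96 km.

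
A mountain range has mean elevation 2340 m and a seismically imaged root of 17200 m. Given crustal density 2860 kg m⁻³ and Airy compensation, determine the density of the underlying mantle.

Airy balance: ρ_c h = (ρ_m − ρ_c) r → ρ_m = ρ_c (1 + h/r).
ρ_m = 2860 × (1 + 2340 m/17200 m) = 3250 kg m⁻³.

3250 kg m⁻³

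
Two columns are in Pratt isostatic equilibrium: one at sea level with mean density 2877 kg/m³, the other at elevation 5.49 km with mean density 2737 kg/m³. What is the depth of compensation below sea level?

ρ_ref D = ρ (D + h) → D (ρ_ref − ρ) = ρ h.
D = ρ h/(ρ_ref − ρ) = 2737 × 5.49 km/(2877 − 2737) = 107 km.

107 km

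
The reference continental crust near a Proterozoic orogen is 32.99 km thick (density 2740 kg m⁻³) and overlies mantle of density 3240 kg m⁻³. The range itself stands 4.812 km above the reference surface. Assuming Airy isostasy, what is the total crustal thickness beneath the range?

64.2 km

Root depth r = h ρ_c / (ρ_m − ρ_c) = 4.812 km × 2740 / 500 = 26.37 km.
Total thickness = T + h + r = 32.99 km + 4.812 km + 26.37 km = 64.2 km.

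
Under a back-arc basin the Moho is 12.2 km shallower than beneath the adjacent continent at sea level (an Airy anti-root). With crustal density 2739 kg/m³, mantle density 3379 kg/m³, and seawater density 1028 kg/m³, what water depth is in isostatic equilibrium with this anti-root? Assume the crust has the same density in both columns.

Replacing a thickness d of crust by seawater at the top must be balanced by replacing crust with mantle at the base: d (ρ_c − ρ_w) = a (ρ_m − ρ_c).
d = a (ρ_m − ρ_c)/(ρ_c − ρ_w) = 12.2 km × 640/1711 = 4.56 km.

4.56 km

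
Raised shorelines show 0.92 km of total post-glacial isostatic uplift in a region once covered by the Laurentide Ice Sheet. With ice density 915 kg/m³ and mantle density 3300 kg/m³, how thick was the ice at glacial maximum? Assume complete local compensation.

u = t ρ_ice/ρ_m → t = u ρ_m/ρ_ice = 0.92 km × 3300/915 = 3.32 km.

3.32 km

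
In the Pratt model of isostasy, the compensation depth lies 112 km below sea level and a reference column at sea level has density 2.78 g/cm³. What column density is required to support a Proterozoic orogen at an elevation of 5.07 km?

2.66 g/cm³

Pratt balance: ρ_ref D = ρ (D + h).
ρ = ρ_ref D/(D + h) = 2.78 × 112 km/(112 km + 5.07 km) = 2.66 g/cm³.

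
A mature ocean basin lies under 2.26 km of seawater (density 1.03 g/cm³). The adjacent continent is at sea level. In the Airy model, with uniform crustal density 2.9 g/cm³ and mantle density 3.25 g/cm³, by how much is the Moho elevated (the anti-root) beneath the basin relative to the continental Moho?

By Archimedes' principle applied to the lithosphere: replacing crust with seawater at the top is compensated by replacing crust with mantle at the base: d (ρ_c − ρ_w) = a (ρ_m − ρ_c).
a = d (ρ_c − ρ_w)/(ρ_m − ρ_c) = 2.26 km × 1.87/0.35 = 12.1 km.

12.1 km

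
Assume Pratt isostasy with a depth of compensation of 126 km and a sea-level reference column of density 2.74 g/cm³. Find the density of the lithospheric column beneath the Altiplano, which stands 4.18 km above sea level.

Pratt balance: ρ_ref D = ρ (D + h).
ρ = ρ_ref D/(D + h) = 2.74 × 126 km/(126 km + 4.18 km) = 2.65 g/cm³.

2.65 g/cm³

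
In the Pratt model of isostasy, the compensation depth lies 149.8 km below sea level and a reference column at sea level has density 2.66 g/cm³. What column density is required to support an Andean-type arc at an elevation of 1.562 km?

Pratt balance: ρ_ref D = ρ (D + h).
ρ = ρ_ref D/(D + h) = 2.66 × 149.8 km/(149.8 km + 1.562 km) = 2.63 g/cm³.

2.63 g/cm³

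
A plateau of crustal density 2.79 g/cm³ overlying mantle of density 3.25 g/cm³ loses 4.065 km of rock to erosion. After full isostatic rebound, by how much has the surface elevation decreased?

Rebound u = e ρ_c/ρ_m = 4.065 km × 2.79/3.25 = 3.49 km.
Net surface drop = e − u = 4.065 km − 3.49 km = e (ρ_m − ρ_c)/ρ_m = 0.575 km.

0.575 km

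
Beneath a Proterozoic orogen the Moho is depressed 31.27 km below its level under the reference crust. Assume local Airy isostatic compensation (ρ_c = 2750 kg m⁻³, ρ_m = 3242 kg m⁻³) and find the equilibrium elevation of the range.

Equating mass per unit area of the two columns: ρ_c h = (ρ_m − ρ_c) r.
h = r (ρ_m − ρ_c) / ρ_c = 31.27 km × (3242 − 2750) / 2750 = 5.59 km.

5.59 km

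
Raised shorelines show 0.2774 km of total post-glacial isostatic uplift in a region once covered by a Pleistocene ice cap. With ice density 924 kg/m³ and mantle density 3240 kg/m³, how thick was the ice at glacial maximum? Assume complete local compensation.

u = t ρ_ice/ρ_m → t = u ρ_m/ρ_ice = 0.2774 km × 3240/924 = 0.973 km.

0.973 km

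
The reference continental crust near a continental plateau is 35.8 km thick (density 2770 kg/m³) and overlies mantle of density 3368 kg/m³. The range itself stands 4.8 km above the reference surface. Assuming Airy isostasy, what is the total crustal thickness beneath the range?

62.8 km

Root depth r = h ρ_c / (ρ_m − ρ_c) = 4.8 km × 2770 / 598 = 22.23 km.
Total thickness = T + h + r = 35.8 km + 4.8 km + 22.23 km = 62.8 km.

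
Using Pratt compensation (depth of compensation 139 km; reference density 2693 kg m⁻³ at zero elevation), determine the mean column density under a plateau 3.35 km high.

Pratt balance: ρ_ref D = ρ (D + h).
ρ = ρ_ref D/(D + h) = 2693 × 139 km/(139 km + 3.35 km) = 2630 kg m⁻³.

2630 kg m⁻³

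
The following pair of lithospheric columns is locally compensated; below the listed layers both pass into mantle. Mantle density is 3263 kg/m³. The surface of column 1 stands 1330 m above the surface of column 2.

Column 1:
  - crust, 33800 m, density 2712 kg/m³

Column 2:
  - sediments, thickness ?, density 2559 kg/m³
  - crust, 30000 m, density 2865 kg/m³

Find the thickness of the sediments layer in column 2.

Take the compensation level at the base of the deeper column (depth z_c below the surface of column 1) and equate Σ ρ_i t_i down to z_c; mantle fills any gap and the z_c terms cancel.
Column 1: 33800×2712 + (z_c − 33800)×3263
Column 2: 1330×0 + x×2559 + 30000×2865 + (z_c − 1330 − 30000 − x)×3263
The z_c×3263 term appears on both sides and cancels. Collect the known terms of each column as K = Σ(ρt)_known − 3263 × (depth of known layers): K_1 = 91665600 − 3263×33800 = −18623800; K_2 = 85950000 − 3263×(1330 + 30000) = −16279790.
Balance: K_1 = K_2 − x×(3263 − 2559), so x = (K_2 − K_1)/(3263 − 2559) = 2344010/704 = 3330 m.

3330 m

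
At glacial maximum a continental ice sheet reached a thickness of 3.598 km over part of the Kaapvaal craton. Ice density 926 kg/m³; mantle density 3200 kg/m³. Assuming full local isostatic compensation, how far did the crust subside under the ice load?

Balancing pressure at the compensation depth: the ice load ρ_ice t is balanced by mantle displaced below, ρ_m s.
s = t ρ_ice / ρ_m = 3.598 km × 926/3200 = 1.04 km.

1.04 km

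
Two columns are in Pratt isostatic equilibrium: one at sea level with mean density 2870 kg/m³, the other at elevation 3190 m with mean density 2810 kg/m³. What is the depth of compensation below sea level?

149000 m

ρ_ref D = ρ (D + h) → D (ρ_ref − ρ) = ρ h.
D = ρ h/(ρ_ref − ρ) = 2810 × 3190 m/(2870 − 2810) = 149000 m.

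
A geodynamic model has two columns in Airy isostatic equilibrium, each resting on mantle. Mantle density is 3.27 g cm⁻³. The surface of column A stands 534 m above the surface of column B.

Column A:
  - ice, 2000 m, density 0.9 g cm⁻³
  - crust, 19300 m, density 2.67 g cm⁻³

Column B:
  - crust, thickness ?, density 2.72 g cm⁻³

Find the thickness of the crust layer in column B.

Take the compensation level at the base of the deeper column (depth z_c below the surface of column A) and equate Σ ρ_i t_i down to z_c; mantle fills any gap and the z_c terms cancel.
Column A: 2000×0.9 + 19300×2.67 + (z_c − 21300)×3.27
Column B: 534×0 + x×2.72 + (z_c − 534 − 0 − x)×3.27
The z_c×3.27 term appears on both sides and cancels. Collect the known terms of each column as K = Σ(ρt)_known − 3.27 × (depth of known layers): K_A = 53331 − 3.27×21300 = −16320; K_B = 0 − 3.27×(534 + 0) = −1746.18.
Balance: K_A = K_B − x×(3.27 − 2.72), so x = (K_B − K_A)/(3.27 − 2.72) = 14573.8/0.55 = 26500 m.

26500 m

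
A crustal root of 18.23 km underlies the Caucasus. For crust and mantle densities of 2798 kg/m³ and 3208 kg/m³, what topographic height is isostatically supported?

Isostatic balance requires: ρ_c h = (ρ_m − ρ_c) r.
h = r (ρ_m − ρ_c) / ρ_c = 18.23 km × (3208 − 2798) / 2798 = 2.67 km.

2.67 km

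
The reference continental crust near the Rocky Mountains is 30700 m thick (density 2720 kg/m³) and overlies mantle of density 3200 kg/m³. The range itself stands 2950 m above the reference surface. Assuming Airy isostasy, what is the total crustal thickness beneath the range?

50400 m

Root depth r = h ρ_c / (ρ_m − ρ_c) = 2950 m × 2720 / 480 = 16720 m.
Total thickness = T + h + r = 30700 m + 2950 m + 16720 m = 50400 m.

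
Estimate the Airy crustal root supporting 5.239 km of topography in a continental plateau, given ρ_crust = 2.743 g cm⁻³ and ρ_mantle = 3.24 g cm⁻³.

28.9 km

Equating mass per unit area of the two columns: the weight of the topography is balanced by the buoyancy of the root, ρ_c h = (ρ_m − ρ_c) r.
r = h · ρ_c / (ρ_m − ρ_c) = 5.239 km × 2.743 / (3.24 − 2.743) = 28.9 km.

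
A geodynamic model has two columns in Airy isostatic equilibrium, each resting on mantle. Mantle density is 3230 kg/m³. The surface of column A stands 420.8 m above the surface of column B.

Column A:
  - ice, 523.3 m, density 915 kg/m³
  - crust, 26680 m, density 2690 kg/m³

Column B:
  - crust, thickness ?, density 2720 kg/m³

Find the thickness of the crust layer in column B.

28000 m

Take the compensation level at the base of the deeper column (depth z_c below the surface of column A) and equate Σ ρ_i t_i down to z_c; mantle fills any gap and the z_c terms cancel.
Column A: 523.3×915 + 26680×2690 + (z_c − 27203.3)×3230
Column B: 420.8×0 + x×2720 + (z_c − 420.8 − 0 − x)×3230
The z_c×3230 term appears on both sides and cancels. Collect the known terms of each column as K = Σ(ρt)_known − 3230 × (depth of known layers): K_A = 72248019.5 − 3230×27203.3 = −15618639.5; K_B = 0 − 3230×(420.8 + 0) = −1359184.
Balance: K_A = K_B − x×(3230 − 2720), so x = (K_B − K_A)/(3230 − 2720) = 14259500/510 = 28000 m.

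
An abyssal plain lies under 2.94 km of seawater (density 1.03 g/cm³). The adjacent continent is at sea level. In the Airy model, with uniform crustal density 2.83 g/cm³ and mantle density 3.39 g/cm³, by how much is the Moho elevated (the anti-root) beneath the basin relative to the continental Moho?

9.45 km

Isostatic balance requires: replacing crust with seawater at the top is compensated by replacing crust with mantle at the base: d (ρ_c − ρ_w) = a (ρ_m − ρ_c).
a = d (ρ_c − ρ_w)/(ρ_m − ρ_c) = 2.94 km × 1.8/0.56 = 9.45 km.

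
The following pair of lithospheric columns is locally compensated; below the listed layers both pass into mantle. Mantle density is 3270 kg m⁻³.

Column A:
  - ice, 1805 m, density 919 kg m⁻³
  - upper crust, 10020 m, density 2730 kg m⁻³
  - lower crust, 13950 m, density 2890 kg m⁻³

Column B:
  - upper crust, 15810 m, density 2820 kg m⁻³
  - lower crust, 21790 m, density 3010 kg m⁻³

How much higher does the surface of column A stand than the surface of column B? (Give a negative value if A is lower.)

665 m

For any compensation level in the mantle, the mantle terms cancel and isostasy reduces to e = (Σt_A − Σt_B) − (Σ(ρt)_A − Σ(ρt)_B) / ρ_m.
Σt_A = 25775 m; Σt_B = 37600 m; Σ(ρt)_A = 69328895; Σ(ρt)_B = 110172100 (in m·kg m⁻³).
e = (25775 − 37600) − (69328895 − 110172100) / 3270 = 665 m.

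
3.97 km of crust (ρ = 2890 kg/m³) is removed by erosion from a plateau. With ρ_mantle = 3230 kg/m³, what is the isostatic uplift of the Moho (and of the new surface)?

Unloading: uplift u = e ρ_c/ρ_m = 3.97 km × 2890/3230 = 3.55 km.

3.55 km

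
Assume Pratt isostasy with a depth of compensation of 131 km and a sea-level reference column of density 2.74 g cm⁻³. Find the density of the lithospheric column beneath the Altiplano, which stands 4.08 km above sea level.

2.66 g cm⁻³

Pratt balance: ρ_ref D = ρ (D + h).
ρ = ρ_ref D/(D + h) = 2.74 × 131 km/(131 km + 4.08 km) = 2.66 g cm⁻³.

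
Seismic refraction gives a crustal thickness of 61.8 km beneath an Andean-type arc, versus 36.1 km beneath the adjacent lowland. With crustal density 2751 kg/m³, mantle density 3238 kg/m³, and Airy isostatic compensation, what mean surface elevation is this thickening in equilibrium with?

Excess crust Δ = 61.8 km − 36.1 km = 25.7 km, split between elevation h and root r with h + r = Δ.
Airy balance ρ_c h = (ρ_m − ρ_c) r gives r = h ρ_c/(ρ_m − ρ_c), so h (1 + ρ_c/(ρ_m − ρ_c)) = Δ, i.e. h = Δ (ρ_m − ρ_c)/ρ_m.
h = 25.7 km × 487/3238 = 3.87 km.

3.87 km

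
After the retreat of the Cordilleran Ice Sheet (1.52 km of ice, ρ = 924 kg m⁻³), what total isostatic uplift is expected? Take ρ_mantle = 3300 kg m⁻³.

0.426 km

Removing the load lets mantle flow back in; uplift u satisfies ρ_ice t = ρ_m u.
u = t ρ_ice/ρ_m = 1.52 km × 924/3300 = 0.426 km.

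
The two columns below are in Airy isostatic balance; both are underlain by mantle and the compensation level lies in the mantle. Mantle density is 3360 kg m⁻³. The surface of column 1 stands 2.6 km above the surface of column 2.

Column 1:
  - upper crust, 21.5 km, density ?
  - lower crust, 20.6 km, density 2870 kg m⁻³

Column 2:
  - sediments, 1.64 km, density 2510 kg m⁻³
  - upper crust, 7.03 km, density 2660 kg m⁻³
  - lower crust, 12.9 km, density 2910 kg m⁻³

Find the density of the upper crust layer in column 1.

Take the compensation level at the base of the deeper column (depth z_c below the surface of column 1) and equate Σ ρ_i t_i down to z_c; mantle fills any gap and the z_c terms cancel.
Column 1: 21.5×ρ + 20.6×2870 + (z_c − 42.1)×3360
Column 2: 2.6×0 + 1.64×2510 + 7.03×2660 + 12.9×2910 + (z_c − 2.6 − 21.57)×3360
The z_c×3360 term appears on both sides and cancels. Collect the known terms of each column as K = Σ(ρt)_known − 3360 × (depth of known layers): K_1 = 59122 − 3360×42.1 = −82334; K_2 = 60355.2 − 3360×(2.6 + 21.57) = −20856.
Balance: K_1 + 21.5×ρ = K_2, so ρ = (K_2 − K_1)/21.5 = 61478/21.5 = 2860 kg m⁻³.

2860 kg m⁻³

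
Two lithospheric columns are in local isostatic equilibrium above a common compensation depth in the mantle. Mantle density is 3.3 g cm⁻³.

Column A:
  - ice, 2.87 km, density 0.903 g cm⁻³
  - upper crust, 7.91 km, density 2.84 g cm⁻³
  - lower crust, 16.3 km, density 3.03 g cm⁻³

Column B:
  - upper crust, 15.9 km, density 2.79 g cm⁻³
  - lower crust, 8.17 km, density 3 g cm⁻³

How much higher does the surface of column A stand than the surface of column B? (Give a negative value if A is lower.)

For any compensation level in the mantle, the mantle terms cancel and isostasy reduces to e = (Σt_A − Σt_B) − (Σ(ρt)_A − Σ(ρt)_B) / ρ_m.
Σt_A = 27.08 km; Σt_B = 24.07 km; Σ(ρt)_A = 74.44501; Σ(ρt)_B = 68.871 (in km·g cm⁻³).
e = (27.08 − 24.07) − (74.44501 − 68.871) / 3.3 = 1.32 km.

1.32 km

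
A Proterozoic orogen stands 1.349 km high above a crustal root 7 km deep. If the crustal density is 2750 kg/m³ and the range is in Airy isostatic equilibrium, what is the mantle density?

3280 kg/m³

Airy balance: ρ_c h = (ρ_m − ρ_c) r → ρ_m = ρ_c (1 + h/r).
ρ_m = 2750 × (1 + 1.349 km/7 km) = 3280 kg/m³.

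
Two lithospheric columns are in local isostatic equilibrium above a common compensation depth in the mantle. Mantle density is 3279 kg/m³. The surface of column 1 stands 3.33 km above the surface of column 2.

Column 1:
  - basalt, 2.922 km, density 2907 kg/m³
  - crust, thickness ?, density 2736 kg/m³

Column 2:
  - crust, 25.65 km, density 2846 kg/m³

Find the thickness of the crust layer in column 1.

38.6 km

Take the compensation level at the base of the deeper column (depth z_c below the surface of column 1) and equate Σ ρ_i t_i down to z_c; mantle fills any gap and the z_c terms cancel.
Column 1: 2.922×2907 + x×2736 + (z_c − 2.922 − x)×3279
Column 2: 3.33×0 + 25.65×2846 + (z_c − 3.33 − 25.65)×3279
The z_c×3279 term appears on both sides and cancels. Collect the known terms of each column as K = Σ(ρt)_known − 3279 × (depth of known layers): K_1 = 8494.254 − 3279×2.922 = −1086.984; K_2 = 72999.9 − 3279×(3.33 + 25.65) = −22025.52.
Balance: K_1 − x×(3279 − 2736) = K_2, so x = (K_1 − K_2)/(3279 − 2736) = 20938.5/543 = 38.6 km.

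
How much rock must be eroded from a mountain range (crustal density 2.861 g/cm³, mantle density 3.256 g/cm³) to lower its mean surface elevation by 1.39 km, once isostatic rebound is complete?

11.5 km

Net drop Δ = e − u = e − e ρ_c/ρ_m = e (ρ_m − ρ_c)/ρ_m.
e = Δ ρ_m/(ρ_m − ρ_c) = 1.39 km × 3.256/0.395 = 11.5 km.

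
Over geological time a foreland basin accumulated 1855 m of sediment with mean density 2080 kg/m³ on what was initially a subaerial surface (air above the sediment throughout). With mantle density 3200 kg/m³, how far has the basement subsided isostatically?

1210 m

Subaerial load: s = t ρ_sed / ρ_m = 1855 m × 2080/3200 = 1210 m.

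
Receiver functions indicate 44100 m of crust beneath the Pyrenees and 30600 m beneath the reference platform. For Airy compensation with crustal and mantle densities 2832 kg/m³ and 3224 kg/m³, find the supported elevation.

1640 m

Excess crust Δ = 44100 m − 30600 m = 13500 m, split between elevation h and root r with h + r = Δ.
Airy balance ρ_c h = (ρ_m − ρ_c) r gives r = h ρ_c/(ρ_m − ρ_c), so h (1 + ρ_c/(ρ_m − ρ_c)) = Δ, i.e. h = Δ (ρ_m − ρ_c)/ρ_m.
h = 13500 m × 392/3224 = 1640 m.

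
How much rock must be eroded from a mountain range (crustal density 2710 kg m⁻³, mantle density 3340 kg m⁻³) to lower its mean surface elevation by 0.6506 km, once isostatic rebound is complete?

Net drop Δ = e − u = e − e ρ_c/ρ_m = e (ρ_m − ρ_c)/ρ_m.
e = Δ ρ_m/(ρ_m − ρ_c) = 0.6506 km × 3340/630 = 3.45 km.

3.45 km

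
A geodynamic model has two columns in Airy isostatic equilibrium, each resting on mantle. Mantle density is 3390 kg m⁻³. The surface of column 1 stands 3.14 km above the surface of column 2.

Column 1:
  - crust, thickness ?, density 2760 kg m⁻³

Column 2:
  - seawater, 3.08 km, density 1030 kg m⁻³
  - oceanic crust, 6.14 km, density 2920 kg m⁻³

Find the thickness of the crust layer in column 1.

Take the compensation level at the base of the deeper column (depth z_c below the surface of column 1) and equate Σ ρ_i t_i down to z_c; mantle fills any gap and the z_c terms cancel.
Column 1: x×2760 + (z_c − 0 − x)×3390
Column 2: 3.14×0 + 3.08×1030 + 6.14×2920 + (z_c − 3.14 − 9.22)×3390
The z_c×3390 term appears on both sides and cancels. Collect the known terms of each column as K = Σ(ρt)_known − 3390 × (depth of known layers): K_1 = 0 − 3390×0 = 0; K_2 = 21101.2 − 3390×(3.14 + 9.22) = −20799.2.
Balance: K_1 − x×(3390 − 2760) = K_2, so x = (K_1 − K_2)/(3390 − 2760) = 20799.2/630 = 33 km.

33 km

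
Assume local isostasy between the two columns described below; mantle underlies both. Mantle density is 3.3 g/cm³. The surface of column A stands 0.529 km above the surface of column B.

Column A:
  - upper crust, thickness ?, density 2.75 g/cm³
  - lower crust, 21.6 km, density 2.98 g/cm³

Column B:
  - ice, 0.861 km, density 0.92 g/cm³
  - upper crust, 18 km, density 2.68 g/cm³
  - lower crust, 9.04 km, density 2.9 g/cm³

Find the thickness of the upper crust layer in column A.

21.2 km

Take the compensation level at the base of the deeper column (depth z_c below the surface of column A) and equate Σ ρ_i t_i down to z_c; mantle fills any gap and the z_c terms cancel.
Column A: x×2.75 + 21.6×2.98 + (z_c − 21.6 − x)×3.3
Column B: 0.529×0 + 0.861×0.92 + 18×2.68 + 9.04×2.9 + (z_c − 0.529 − 27.901)×3.3
The z_c×3.3 term appears on both sides and cancels. Collect the known terms of each column as K = Σ(ρt)_known − 3.3 × (depth of known layers): K_A = 64.368 − 3.3×21.6 = −6.912; K_B = 75.24812 − 3.3×(0.529 + 27.901) = −18.57088.
Balance: K_A − x×(3.3 − 2.75) = K_B, so x = (K_A − K_B)/(3.3 − 2.75) = 11.6589/0.55 = 21.2 km.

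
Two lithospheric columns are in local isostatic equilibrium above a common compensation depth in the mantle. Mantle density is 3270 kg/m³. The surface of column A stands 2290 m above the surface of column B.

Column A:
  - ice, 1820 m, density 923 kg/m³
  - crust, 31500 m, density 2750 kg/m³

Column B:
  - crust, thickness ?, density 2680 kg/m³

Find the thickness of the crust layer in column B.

22300 m

Take the compensation level at the base of the deeper column (depth z_c below the surface of column A) and equate Σ ρ_i t_i down to z_c; mantle fills any gap and the z_c terms cancel.
Column A: 1820×923 + 31500×2750 + (z_c − 33320)×3270
Column B: 2290×0 + x×2680 + (z_c − 2290 − 0 − x)×3270
The z_c×3270 term appears on both sides and cancels. Collect the known terms of each column as K = Σ(ρt)_known − 3270 × (depth of known layers): K_A = 88304860 − 3270×33320 = −20651540; K_B = 0 − 3270×(2290 + 0) = −7488300.
Balance: K_A = K_B − x×(3270 − 2680), so x = (K_B − K_A)/(3270 − 2680) = 13163200/590 = 22300 m.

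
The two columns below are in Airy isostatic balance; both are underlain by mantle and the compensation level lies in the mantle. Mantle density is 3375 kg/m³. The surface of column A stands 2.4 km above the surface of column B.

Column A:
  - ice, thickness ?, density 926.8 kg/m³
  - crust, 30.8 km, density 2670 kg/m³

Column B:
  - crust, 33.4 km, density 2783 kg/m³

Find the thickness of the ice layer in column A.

2.52 km

Take the compensation level at the base of the deeper column (depth z_c below the surface of column A) and equate Σ ρ_i t_i down to z_c; mantle fills any gap and the z_c terms cancel.
Column A: x×926.8 + 30.8×2670 + (z_c − 30.8 − x)×3375
Column B: 2.4×0 + 33.4×2783 + (z_c − 2.4 − 33.4)×3375
The z_c×3375 term appears on both sides and cancels. Collect the known terms of each column as K = Σ(ρt)_known − 3375 × (depth of known layers): K_A = 82236 − 3375×30.8 = −21714; K_B = 92952.2 − 3375×(2.4 + 33.4) = −27872.8.
Balance: K_A − x×(3375 − 926.8) = K_B, so x = (K_A − K_B)/(3375 − 926.8) = 6158.8/2448.2 = 2.52 km.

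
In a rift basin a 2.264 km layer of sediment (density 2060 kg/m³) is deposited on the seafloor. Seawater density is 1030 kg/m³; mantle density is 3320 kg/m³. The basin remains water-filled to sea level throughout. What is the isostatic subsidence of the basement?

1.02 km

Submarine loading: the sediment displaces seawater, and the subsidence is in turn flooded, so s (ρ_m − ρ_w) = t (ρ_sed − ρ_w).
s = 2.264 km × (2060 − 1030) / (3320 − 1030) = 1.02 km.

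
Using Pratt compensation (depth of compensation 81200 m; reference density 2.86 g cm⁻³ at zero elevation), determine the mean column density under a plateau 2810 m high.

2.76 g cm⁻³

Pratt balance: ρ_ref D = ρ (D + h).
ρ = ρ_ref D/(D + h) = 2.86 × 81200 m/(81200 m + 2810 m) = 2.76 g cm⁻³.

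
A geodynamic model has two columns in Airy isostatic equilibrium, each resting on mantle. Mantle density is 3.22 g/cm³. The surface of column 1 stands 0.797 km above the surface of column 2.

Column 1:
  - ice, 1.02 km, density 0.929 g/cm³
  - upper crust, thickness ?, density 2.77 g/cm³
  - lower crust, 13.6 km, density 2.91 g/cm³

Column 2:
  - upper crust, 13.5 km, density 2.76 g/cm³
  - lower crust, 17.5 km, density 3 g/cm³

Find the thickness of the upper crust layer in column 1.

Take the compensation level at the base of the deeper column (depth z_c below the surface of column 1) and equate Σ ρ_i t_i down to z_c; mantle fills any gap and the z_c terms cancel.
Column 1: 1.02×0.929 + x×2.77 + 13.6×2.91 + (z_c − 14.62 − x)×3.22
Column 2: 0.797×0 + 13.5×2.76 + 17.5×3 + (z_c − 0.797 − 31)×3.22
The z_c×3.22 term appears on both sides and cancels. Collect the known terms of each column as K = Σ(ρt)_known − 3.22 × (depth of known layers): K_1 = 40.52358 − 3.22×14.62 = −6.55282; K_2 = 89.76 − 3.22×(0.797 + 31) = −12.62634.
Balance: K_1 − x×(3.22 − 2.77) = K_2, so x = (K_1 − K_2)/(3.22 − 2.77) = 6.07352/0.45 = 13.5 km.

13.5 km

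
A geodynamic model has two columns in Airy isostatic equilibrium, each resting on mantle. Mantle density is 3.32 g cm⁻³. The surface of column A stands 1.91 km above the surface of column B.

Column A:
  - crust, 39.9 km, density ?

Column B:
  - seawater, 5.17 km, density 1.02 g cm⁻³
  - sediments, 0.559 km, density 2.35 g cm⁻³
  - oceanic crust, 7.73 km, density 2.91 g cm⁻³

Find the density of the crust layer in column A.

2.77 g cm⁻³

Take the compensation level at the base of the deeper column (depth z_c below the surface of column A) and equate Σ ρ_i t_i down to z_c; mantle fills any gap and the z_c terms cancel.
Column A: 39.9×ρ + (z_c − 39.9)×3.32
Column B: 1.91×0 + 5.17×1.02 + 0.559×2.35 + 7.73×2.91 + (z_c − 1.91 − 13.459)×3.32
The z_c×3.32 term appears on both sides and cancels. Collect the known terms of each column as K = Σ(ρt)_known − 3.32 × (depth of known layers): K_A = 0 − 3.32×39.9 = −132.468; K_B = 29.08135 − 3.32×(1.91 + 13.459) = −21.94373.
Balance: K_A + 39.9×ρ = K_B, so ρ = (K_B − K_A)/39.9 = 110.524/39.9 = 2.77 g cm⁻³.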